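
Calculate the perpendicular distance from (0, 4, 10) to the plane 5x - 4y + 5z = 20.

distance = |a·x₀ + b·y₀ + c·z₀ - d| / √(a² + b² + c²)
  = |5·0 + (-4)·4 + 5·10 - 20| / √(5² + (-4)² + 5²)
  = |0 - 16 + 50 - 20| / √(25 + 16 + 25)
  = |14| / √66
  = 14 / 8.124
  ≈ 1.723

1.723


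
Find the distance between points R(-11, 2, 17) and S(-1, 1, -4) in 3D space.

d = √[(x₂-x₁)² + (y₂-y₁)² + (z₂-z₁)²]
  = √[10² + (-1)² + (-21)²]
  = √[100 + 1 + 441]
  = √542
  ≈ 23.28

23.28


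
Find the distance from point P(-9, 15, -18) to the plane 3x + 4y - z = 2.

distance = |a·x₀ + b·y₀ + c·z₀ - d| / √(a² + b² + c²)
  = |3·(-9) + 4·15 + (-1)·(-18) - 2| / √(3² + 4² + (-1)²)
  = |-27 + 60 + 18 - 2| / √(9 + 16 + 1)
  = |49| / √26
  = 49 / 5.099
  ≈ 9.61

9.61


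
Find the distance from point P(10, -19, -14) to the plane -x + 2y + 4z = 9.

distance = |a·x₀ + b·y₀ + c·z₀ - d| / √(a² + b² + c²)
  = |(-1)·10 + 2·(-19) + 4·(-14) - 9| / √((-1)² + 2² + 4²)
  = |-10 - 38 - 56 - 9| / √(1 + 4 + 16)
  = |-113| / √21
  = 113 / 4.583
  ≈ 24.66

24.66


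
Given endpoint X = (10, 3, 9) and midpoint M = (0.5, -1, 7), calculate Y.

Y = 2M - X
  = (2·0.5 - 10, 2·(-1) - 3, 2·7 - 9)
  = (1 - 10, -2 - 3, 14 - 9)
  = (-9, -5, 5)

(-9, -5, 5)


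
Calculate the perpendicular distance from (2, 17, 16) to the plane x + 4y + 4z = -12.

distance = |a·x₀ + b·y₀ + c·z₀ - d| / √(a² + b² + c²)
  = |1·2 + 4·17 + 4·16 - (-12)| / √(1² + 4² + 4²)
  = |2 + 68 + 64 + 12| / √(1 + 16 + 16)
  = |146| / √33
  = 146 / 5.745
  ≈ 25.42

25.42


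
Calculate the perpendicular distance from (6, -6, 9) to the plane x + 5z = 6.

distance = |a·x₀ + b·y₀ + c·z₀ - d| / √(a² + b² + c²)
  = |1·6 + 0·(-6) + 5·9 - 6| / √(1² + 0² + 5²)
  = |6 + 0 + 45 - 6| / √(1 + 0 + 25)
  = |45| / √26
  = 45 / 5.099
  ≈ 8.825

8.825


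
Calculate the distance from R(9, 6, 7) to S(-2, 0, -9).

d = √[(x₂-x₁)² + (y₂-y₁)² + (z₂-z₁)²]
  = √[(-11)² + (-6)² + (-16)²]
  = √[121 + 36 + 256]
  = √413
  ≈ 20.32

20.32


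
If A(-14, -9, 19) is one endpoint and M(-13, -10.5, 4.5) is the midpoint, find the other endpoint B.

B = 2M - A
  = (2·(-13) - (-14), 2·(-10.5) - (-9), 2·4.5 - 19)
  = (-26 + 14, -21 + 9, 9 - 19)
  = (-12, -12, -10)

(-12, -12, -10)


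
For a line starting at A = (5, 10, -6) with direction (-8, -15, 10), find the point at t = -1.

P(t) = A + t·d
  = (5 + (-8)·(-1), 10 + (-15)·(-1), -6 + 10·(-1))
  = (5 + 8, 10 + 15, -6 - 10)
  = (13, 25, -16)

(13, 25, -16)


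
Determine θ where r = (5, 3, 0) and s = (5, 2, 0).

r·s = 5·5 + 3·2 + 0·0 = 25 + 6 + 0 = 31
|r| = √(5² + 3² + 0²) = √34 ≈ 5.831
|s| = √(5² + 2² + 0²) = √29 ≈ 5.385
cos θ = (r·s)/(|r||s|) = 31/(5.831·5.385) ≈ 0.9872
θ = arccos(0.9872) ≈ 9.162°

9.162°


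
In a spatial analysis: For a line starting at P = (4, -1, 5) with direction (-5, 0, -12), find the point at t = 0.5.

P(t) = P + t·d
  = (4 + (-5)·0.5, -1 + 0·0.5, 5 + (-12)·0.5)
  = (4 - 2.5, -1 + 0, 5 - 6)
  = (1.5, -1, -1)

(1.5, -1, -1)


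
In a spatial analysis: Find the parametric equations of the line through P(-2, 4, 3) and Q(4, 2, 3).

Direction vector d = Q - P = (4 + 2, 2 - 4, 3 - 3) = (6, -2, 0)
Parametric form r = P + t·d:
x = -2 + 6t, y = 4 - 2t, z = 3

x = -2 + 6t, y = 4 - 2t, z = 3


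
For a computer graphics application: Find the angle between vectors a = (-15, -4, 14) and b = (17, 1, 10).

a·b = (-15)·17 + (-4)·1 + 14·10 = -255 - 4 + 140 = -119
|a| = √((-15)² + (-4)² + 14²) = √437 ≈ 20.9
|b| = √(17² + 1² + 10²) = √390 ≈ 19.75
cos θ = (a·b)/(|a||b|) = -119/(20.9·19.75) ≈ -0.2883
θ = arccos(-0.2883) ≈ 106.8°

106.8°


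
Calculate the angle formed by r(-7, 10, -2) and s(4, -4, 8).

r·s = (-7)·4 + 10·(-4) + (-2)·8 = -28 - 40 - 16 = -84
|r| = √((-7)² + 10² + (-2)²) = √153 ≈ 12.37
|s| = √(4² + (-4)² + 8²) = √96 ≈ 9.798
cos θ = (r·s)/(|r||s|) = -84/(12.37·9.798) ≈ -0.6931
θ = arccos(-0.6931) ≈ 133.9°

133.9°


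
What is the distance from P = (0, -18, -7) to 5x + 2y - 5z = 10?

distance = |a·x₀ + b·y₀ + c·z₀ - d| / √(a² + b² + c²)
  = |5·0 + 2·(-18) + (-5)·(-7) - 10| / √(5² + 2² + (-5)²)
  = |0 - 36 + 35 - 10| / √(25 + 4 + 25)
  = |-11| / √54
  = 11 / 7.348
  ≈ 1.497

1.497


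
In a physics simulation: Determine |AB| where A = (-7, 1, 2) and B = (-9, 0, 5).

d = √[(x₂-x₁)² + (y₂-y₁)² + (z₂-z₁)²]
  = √[(-2)² + (-1)² + 3²]
  = √[4 + 1 + 9]
  = √14
  ≈ 3.742

3.742


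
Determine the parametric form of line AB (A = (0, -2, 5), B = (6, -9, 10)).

Direction vector d = B - A = (6 + 0, -9 + 2, 10 - 5) = (6, -7, 5)
Parametric form r = A + t·d:
x = 0 + 6t, y = -2 - 7t, z = 5 + 5t

x = 0 + 6t, y = -2 - 7t, z = 5 + 5t


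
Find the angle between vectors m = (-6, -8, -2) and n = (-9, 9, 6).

m·n = (-6)·(-9) + (-8)·9 + (-2)·6 = 54 - 72 - 12 = -30
|m| = √((-6)² + (-8)² + (-2)²) = √104 ≈ 10.2
|n| = √((-9)² + 9² + 6²) = √198 ≈ 14.07
cos θ = (m·n)/(|m||n|) = -30/(10.2·14.07) ≈ -0.2091
θ = arccos(-0.2091) ≈ 102.1°

102.1°


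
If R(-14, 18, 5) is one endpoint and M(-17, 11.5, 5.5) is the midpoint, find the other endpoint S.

S = 2M - R
  = (2·(-17) - (-14), 2·11.5 - 18, 2·5.5 - 5)
  = (-34 + 14, 23 - 18, 11 - 5)
  = (-20, 5, 6)

(-20, 5, 6)


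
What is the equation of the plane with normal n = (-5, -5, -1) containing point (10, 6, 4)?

The plane through P with normal n = (a, b, c) satisfies n·(r - P) = 0,
i.e. ax + by + cz = a·x₀ + b·y₀ + c·z₀.
d = (-5)·10 + (-5)·6 + (-1)·4
  = -50 - 30 - 4
  = -84
Equation: -5x - 5y - z = -84

-5x - 5y - z = -84


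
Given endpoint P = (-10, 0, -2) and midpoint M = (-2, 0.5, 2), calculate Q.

Q = 2M - P
  = (2·(-2) - (-10), 2·0.5 - 0, 2·2 - (-2))
  = (-4 + 10, 1 + 0, 4 + 2)
  = (6, 1, 6)

(6, 1, 6)


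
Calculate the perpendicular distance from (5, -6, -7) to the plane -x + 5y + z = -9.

distance = |a·x₀ + b·y₀ + c·z₀ - d| / √(a² + b² + c²)
  = |(-1)·5 + 5·(-6) + 1·(-7) - (-9)| / √((-1)² + 5² + 1²)
  = |-5 - 30 - 7 + 9| / √(1 + 25 + 1)
  = |-33| / √27
  = 33 / 5.196
  ≈ 6.351

6.351


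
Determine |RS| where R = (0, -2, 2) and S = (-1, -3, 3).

d = √[(x₂-x₁)² + (y₂-y₁)² + (z₂-z₁)²]
  = √[(-1)² + (-1)² + 1²]
  = √[1 + 1 + 1]
  = √3
  ≈ 1.732

1.732


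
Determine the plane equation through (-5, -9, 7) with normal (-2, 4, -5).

The plane through P with normal n = (a, b, c) satisfies n·(r - P) = 0,
i.e. ax + by + cz = a·x₀ + b·y₀ + c·z₀.
d = (-2)·(-5) + 4·(-9) + (-5)·7
  = 10 - 36 - 35
  = -61
Equation: -2x + 4y - 5z = -61

-2x + 4y - 5z = -61


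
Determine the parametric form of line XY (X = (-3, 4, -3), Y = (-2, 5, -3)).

Direction vector d = Y - X = (-2 + 3, 5 - 4, -3 + 3) = (1, 1, 0)
Parametric form r = X + t·d:
x = -3 + t, y = 4 + t, z = -3

x = -3 + t, y = 4 + t, z = -3


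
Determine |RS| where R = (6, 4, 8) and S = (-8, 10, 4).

d = √[(x₂-x₁)² + (y₂-y₁)² + (z₂-z₁)²]
  = √[(-14)² + 6² + (-4)²]
  = √[196 + 36 + 16]
  = √248
  ≈ 15.75

15.75


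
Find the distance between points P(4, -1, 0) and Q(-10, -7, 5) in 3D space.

d = √[(x₂-x₁)² + (y₂-y₁)² + (z₂-z₁)²]
  = √[(-14)² + (-6)² + 5²]
  = √[196 + 36 + 25]
  = √257
  ≈ 16.03

16.03


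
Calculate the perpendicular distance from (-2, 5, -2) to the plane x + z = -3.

distance = |a·x₀ + b·y₀ + c·z₀ - d| / √(a² + b² + c²)
  = |1·(-2) + 0·5 + 1·(-2) - (-3)| / √(1² + 0² + 1²)
  = |-2 + 0 - 2 + 3| / √(1 + 0 + 1)
  = |-1| / √2
  = 1 / 1.414
  ≈ 0.7071

0.7071


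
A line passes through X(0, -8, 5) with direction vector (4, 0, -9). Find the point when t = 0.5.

P(t) = X + t·d
  = (0 + 4·0.5, -8 + 0·0.5, 5 + (-9)·0.5)
  = (0 + 2, -8 + 0, 5 - 4.5)
  = (2, -8, 0.5)

(2, -8, 0.5)


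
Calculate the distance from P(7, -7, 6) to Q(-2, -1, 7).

d = √[(x₂-x₁)² + (y₂-y₁)² + (z₂-z₁)²]
  = √[(-9)² + 6² + 1²]
  = √[81 + 36 + 1]
  = √118
  ≈ 10.86

10.86


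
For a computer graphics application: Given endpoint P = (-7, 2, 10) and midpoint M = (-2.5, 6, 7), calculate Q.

Q = 2M - P
  = (2·(-2.5) - (-7), 2·6 - 2, 2·7 - 10)
  = (-5 + 7, 12 - 2, 14 - 10)
  = (2, 10, 4)

(2, 10, 4)


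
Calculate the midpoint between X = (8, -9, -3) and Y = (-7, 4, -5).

M = ((x₁+x₂)/2, (y₁+y₂)/2, (z₁+z₂)/2)
  = ((8 - 7)/2, (-9 + 4)/2, (-3 - 5)/2)
  = (1/2, -5/2, -8/2)
  = (0.5, -2.5, -4)

(0.5, -2.5, -4)


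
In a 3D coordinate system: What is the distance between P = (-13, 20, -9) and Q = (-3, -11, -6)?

d = √[(x₂-x₁)² + (y₂-y₁)² + (z₂-z₁)²]
  = √[10² + (-31)² + 3²]
  = √[100 + 961 + 9]
  = √1070
  ≈ 32.71

32.71


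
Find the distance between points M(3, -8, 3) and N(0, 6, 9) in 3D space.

d = √[(x₂-x₁)² + (y₂-y₁)² + (z₂-z₁)²]
  = √[(-3)² + 14² + 6²]
  = √[9 + 196 + 36]
  = √241
  ≈ 15.52

15.52


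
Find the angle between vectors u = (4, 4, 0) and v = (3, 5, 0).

u·v = 4·3 + 4·5 + 0·0 = 12 + 20 + 0 = 32
|u| = √(4² + 4² + 0²) = √32 ≈ 5.657
|v| = √(3² + 5² + 0²) = √34 ≈ 5.831
cos θ = (u·v)/(|u||v|) = 32/(5.657·5.831) ≈ 0.9701
θ = arccos(0.9701) ≈ 14.04°

14.04°


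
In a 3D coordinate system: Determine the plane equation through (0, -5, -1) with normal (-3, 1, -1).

The plane through P with normal n = (a, b, c) satisfies n·(r - P) = 0,
i.e. ax + by + cz = a·x₀ + b·y₀ + c·z₀.
d = (-3)·0 + 1·(-5) + (-1)·(-1)
  = 0 - 5 + 1
  = -4
Equation: -3x + y - z = -4

-3x + y - z = -4


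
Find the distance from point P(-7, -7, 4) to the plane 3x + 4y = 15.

distance = |a·x₀ + b·y₀ + c·z₀ - d| / √(a² + b² + c²)
  = |3·(-7) + 4·(-7) + 0·4 - 15| / √(3² + 4² + 0²)
  = |-21 - 28 + 0 - 15| / √(9 + 16 + 0)
  = |-64| / √25
  = 64 / 5
  ≈ 12.8

12.8


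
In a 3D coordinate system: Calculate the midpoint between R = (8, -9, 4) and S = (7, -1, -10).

M = ((x₁+x₂)/2, (y₁+y₂)/2, (z₁+z₂)/2)
  = ((8 + 7)/2, (-9 - 1)/2, (4 - 10)/2)
  = (15/2, -10/2, -6/2)
  = (7.5, -5, -3)

(7.5, -5, -3)


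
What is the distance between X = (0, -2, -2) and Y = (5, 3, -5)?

d = √[(x₂-x₁)² + (y₂-y₁)² + (z₂-z₁)²]
  = √[5² + 5² + (-3)²]
  = √[25 + 25 + 9]
  = √59
  ≈ 7.681

7.681


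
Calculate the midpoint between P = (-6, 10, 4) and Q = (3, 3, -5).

M = ((x₁+x₂)/2, (y₁+y₂)/2, (z₁+z₂)/2)
  = ((-6 + 3)/2, (10 + 3)/2, (4 - 5)/2)
  = (-3/2, 13/2, -1/2)
  = (-1.5, 6.5, -0.5)

(-1.5, 6.5, -0.5)


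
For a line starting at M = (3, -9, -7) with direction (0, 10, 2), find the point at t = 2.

P(t) = M + t·d
  = (3 + 0·2, -9 + 10·2, -7 + 2·2)
  = (3 + 0, -9 + 20, -7 + 4)
  = (3, 11, -3)

(3, 11, -3)


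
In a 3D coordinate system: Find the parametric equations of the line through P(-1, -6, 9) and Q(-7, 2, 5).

Direction vector d = Q - P = (-7 + 1, 2 + 6, 5 - 9) = (-6, 8, -4)
Parametric form r = P + t·d:
x = -1 - 6t, y = -6 + 8t, z = 9 - 4t

x = -1 - 6t, y = -6 + 8t, z = 9 - 4t


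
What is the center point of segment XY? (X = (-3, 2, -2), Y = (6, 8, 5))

M = ((x₁+x₂)/2, (y₁+y₂)/2, (z₁+z₂)/2)
  = ((-3 + 6)/2, (2 + 8)/2, (-2 + 5)/2)
  = (3/2, 10/2, 3/2)
  = (1.5, 5, 1.5)

(1.5, 5, 1.5)


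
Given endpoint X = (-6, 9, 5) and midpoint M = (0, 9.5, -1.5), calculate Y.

Y = 2M - X
  = (2·0 - (-6), 2·9.5 - 9, 2·(-1.5) - 5)
  = (0 + 6, 19 - 9, -3 - 5)
  = (6, 10, -8)

(6, 10, -8)


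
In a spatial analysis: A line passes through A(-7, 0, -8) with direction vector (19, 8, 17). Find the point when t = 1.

P(t) = A + t·d
  = (-7 + 19·1, 0 + 8·1, -8 + 17·1)
  = (-7 + 19, 0 + 8, -8 + 17)
  = (12, 8, 9)

(12, 8, 9)


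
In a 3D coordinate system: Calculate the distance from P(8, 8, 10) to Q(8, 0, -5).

d = √[(x₂-x₁)² + (y₂-y₁)² + (z₂-z₁)²]
  = √[0² + (-8)² + (-15)²]
  = √[0 + 64 + 225]
  = √289
  ≈ 17

17


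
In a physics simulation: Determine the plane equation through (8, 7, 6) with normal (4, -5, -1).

The plane through P with normal n = (a, b, c) satisfies n·(r - P) = 0,
i.e. ax + by + cz = a·x₀ + b·y₀ + c·z₀.
d = 4·8 + (-5)·7 + (-1)·6
  = 32 - 35 - 6
  = -9
Equation: 4x - 5y - z = -9

4x - 5y - z = -9


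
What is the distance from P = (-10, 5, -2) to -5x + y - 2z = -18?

distance = |a·x₀ + b·y₀ + c·z₀ - d| / √(a² + b² + c²)
  = |(-5)·(-10) + 1·5 + (-2)·(-2) - (-18)| / √((-5)² + 1² + (-2)²)
  = |50 + 5 + 4 + 18| / √(25 + 1 + 4)
  = |77| / √30
  = 77 / 5.477
  ≈ 14.06

14.06


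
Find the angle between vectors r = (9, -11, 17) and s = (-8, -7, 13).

r·s = 9·(-8) + (-11)·(-7) + 17·13 = -72 + 77 + 221 = 226
|r| = √(9² + (-11)² + 17²) = √491 ≈ 22.16
|s| = √((-8)² + (-7)² + 13²) = √282 ≈ 16.79
cos θ = (r·s)/(|r||s|) = 226/(22.16·16.79) ≈ 0.6074
θ = arccos(0.6074) ≈ 52.6°

52.6°


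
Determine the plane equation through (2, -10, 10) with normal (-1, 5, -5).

The plane through P with normal n = (a, b, c) satisfies n·(r - P) = 0,
i.e. ax + by + cz = a·x₀ + b·y₀ + c·z₀.
d = (-1)·2 + 5·(-10) + (-5)·10
  = -2 - 50 - 50
  = -102
Equation: -x + 5y - 5z = -102

-x + 5y - 5z = -102


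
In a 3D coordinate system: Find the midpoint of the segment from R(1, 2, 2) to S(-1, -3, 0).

M = ((x₁+x₂)/2, (y₁+y₂)/2, (z₁+z₂)/2)
  = ((1 - 1)/2, (2 - 3)/2, (2 + 0)/2)
  = (0/2, -1/2, 2/2)
  = (0, -0.5, 1)

(0, -0.5, 1)


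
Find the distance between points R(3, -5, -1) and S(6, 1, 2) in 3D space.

d = √[(x₂-x₁)² + (y₂-y₁)² + (z₂-z₁)²]
  = √[3² + 6² + 3²]
  = √[9 + 36 + 9]
  = √54
  ≈ 7.348

7.348


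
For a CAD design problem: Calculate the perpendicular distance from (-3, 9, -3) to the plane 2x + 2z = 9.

distance = |a·x₀ + b·y₀ + c·z₀ - d| / √(a² + b² + c²)
  = |2·(-3) + 0·9 + 2·(-3) - 9| / √(2² + 0² + 2²)
  = |-6 + 0 - 6 - 9| / √(4 + 0 + 4)
  = |-21| / √8
  = 21 / 2.828
  ≈ 7.425

7.425


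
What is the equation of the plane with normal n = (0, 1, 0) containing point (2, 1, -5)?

The plane through P with normal n = (a, b, c) satisfies n·(r - P) = 0,
i.e. ax + by + cz = a·x₀ + b·y₀ + c·z₀.
d = 0·2 + 1·1 + 0·(-5)
  = 0 + 1 + 0
  = 1
Equation: y = 1

y = 1


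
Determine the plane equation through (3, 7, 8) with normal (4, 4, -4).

The plane through P with normal n = (a, b, c) satisfies n·(r - P) = 0,
i.e. ax + by + cz = a·x₀ + b·y₀ + c·z₀.
d = 4·3 + 4·7 + (-4)·8
  = 12 + 28 - 32
  = 8
Equation: 4x + 4y - 4z = 8

4x + 4y - 4z = 8


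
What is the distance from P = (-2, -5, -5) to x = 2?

distance = |a·x₀ + b·y₀ + c·z₀ - d| / √(a² + b² + c²)
  = |1·(-2) + 0·(-5) + 0·(-5) - 2| / √(1² + 0² + 0²)
  = |-2 + 0 + 0 - 2| / √(1 + 0 + 0)
  = |-4| / √1
  = 4 / 1
  ≈ 4

4


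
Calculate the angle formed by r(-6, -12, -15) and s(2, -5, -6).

r·s = (-6)·2 + (-12)·(-5) + (-15)·(-6) = -12 + 60 + 90 = 138
|r| = √((-6)² + (-12)² + (-15)²) = √405 ≈ 20.12
|s| = √(2² + (-5)² + (-6)²) = √65 ≈ 8.062
cos θ = (r·s)/(|r||s|) = 138/(20.12·8.062) ≈ 0.8505
θ = arccos(0.8505) ≈ 31.73°

31.73°


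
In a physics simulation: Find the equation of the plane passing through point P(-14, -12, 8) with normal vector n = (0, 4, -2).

The plane through P with normal n = (a, b, c) satisfies n·(r - P) = 0,
i.e. ax + by + cz = a·x₀ + b·y₀ + c·z₀.
d = 0·(-14) + 4·(-12) + (-2)·8
  = 0 - 48 - 16
  = -64
Equation: 4y - 2z = -64

4y - 2z = -64


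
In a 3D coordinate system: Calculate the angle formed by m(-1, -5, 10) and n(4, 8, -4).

m·n = (-1)·4 + (-5)·8 + 10·(-4) = -4 - 40 - 40 = -84
|m| = √((-1)² + (-5)² + 10²) = √126 ≈ 11.22
|n| = √(4² + 8² + (-4)²) = √96 ≈ 9.798
cos θ = (m·n)/(|m||n|) = -84/(11.22·9.798) ≈ -0.7638
θ = arccos(-0.7638) ≈ 139.8°

139.8°


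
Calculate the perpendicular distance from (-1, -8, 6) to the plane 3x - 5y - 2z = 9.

distance = |a·x₀ + b·y₀ + c·z₀ - d| / √(a² + b² + c²)
  = |3·(-1) + (-5)·(-8) + (-2)·6 - 9| / √(3² + (-5)² + (-2)²)
  = |-3 + 40 - 12 - 9| / √(9 + 25 + 4)
  = |16| / √38
  = 16 / 6.164
  ≈ 2.596

2.596


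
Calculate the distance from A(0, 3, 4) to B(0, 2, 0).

d = √[(x₂-x₁)² + (y₂-y₁)² + (z₂-z₁)²]
  = √[0² + (-1)² + (-4)²]
  = √[0 + 1 + 16]
  = √17
  ≈ 4.123

4.123


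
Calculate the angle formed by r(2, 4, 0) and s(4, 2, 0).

r·s = 2·4 + 4·2 + 0·0 = 8 + 8 + 0 = 16
|r| = √(2² + 4² + 0²) = √20 ≈ 4.472
|s| = √(4² + 2² + 0²) = √20 ≈ 4.472
cos θ = (r·s)/(|r||s|) = 16/(4.472·4.472) ≈ 0.8
θ = arccos(0.8) ≈ 36.87°

36.87°


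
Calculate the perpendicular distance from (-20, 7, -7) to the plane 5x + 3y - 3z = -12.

distance = |a·x₀ + b·y₀ + c·z₀ - d| / √(a² + b² + c²)
  = |5·(-20) + 3·7 + (-3)·(-7) - (-12)| / √(5² + 3² + (-3)²)
  = |-100 + 21 + 21 + 12| / √(25 + 9 + 9)
  = |-46| / √43
  = 46 / 6.557
  ≈ 7.015

7.015


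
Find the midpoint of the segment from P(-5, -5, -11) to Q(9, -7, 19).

M = ((x₁+x₂)/2, (y₁+y₂)/2, (z₁+z₂)/2)
  = ((-5 + 9)/2, (-5 - 7)/2, (-11 + 19)/2)
  = (4/2, -12/2, 8/2)
  = (2, -6, 4)

(2, -6, 4)


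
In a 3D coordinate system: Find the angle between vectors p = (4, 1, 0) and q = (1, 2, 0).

p·q = 4·1 + 1·2 + 0·0 = 4 + 2 + 0 = 6
|p| = √(4² + 1² + 0²) = √17 ≈ 4.123
|q| = √(1² + 2² + 0²) = √5 ≈ 2.236
cos θ = (p·q)/(|p||q|) = 6/(4.123·2.236) ≈ 0.6508
θ = arccos(0.6508) ≈ 49.4°

49.4°


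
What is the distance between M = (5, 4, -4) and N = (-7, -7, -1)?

d = √[(x₂-x₁)² + (y₂-y₁)² + (z₂-z₁)²]
  = √[(-12)² + (-11)² + 3²]
  = √[144 + 121 + 9]
  = √274
  ≈ 16.55

16.55


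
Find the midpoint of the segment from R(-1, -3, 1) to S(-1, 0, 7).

M = ((x₁+x₂)/2, (y₁+y₂)/2, (z₁+z₂)/2)
  = ((-1 - 1)/2, (-3 + 0)/2, (1 + 7)/2)
  = (-2/2, -3/2, 8/2)
  = (-1, -1.5, 4)

(-1, -1.5, 4)


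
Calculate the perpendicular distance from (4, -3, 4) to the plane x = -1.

distance = |a·x₀ + b·y₀ + c·z₀ - d| / √(a² + b² + c²)
  = |1·4 + 0·(-3) + 0·4 - (-1)| / √(1² + 0² + 0²)
  = |4 + 0 + 0 + 1| / √(1 + 0 + 0)
  = |5| / √1
  = 5 / 1
  ≈ 5

5


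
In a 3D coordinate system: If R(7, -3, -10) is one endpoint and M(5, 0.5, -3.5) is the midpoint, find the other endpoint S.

S = 2M - R
  = (2·5 - 7, 2·0.5 - (-3), 2·(-3.5) - (-10))
  = (10 - 7, 1 + 3, -7 + 10)
  = (3, 4, 3)

(3, 4, 3)


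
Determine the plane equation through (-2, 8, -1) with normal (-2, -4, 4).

The plane through P with normal n = (a, b, c) satisfies n·(r - P) = 0,
i.e. ax + by + cz = a·x₀ + b·y₀ + c·z₀.
d = (-2)·(-2) + (-4)·8 + 4·(-1)
  = 4 - 32 - 4
  = -32
Equation: -2x - 4y + 4z = -32

-2x - 4y + 4z = -32


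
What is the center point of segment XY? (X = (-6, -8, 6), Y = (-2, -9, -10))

M = ((x₁+x₂)/2, (y₁+y₂)/2, (z₁+z₂)/2)
  = ((-6 - 2)/2, (-8 - 9)/2, (6 - 10)/2)
  = (-8/2, -17/2, -4/2)
  = (-4, -8.5, -2)

(-4, -8.5, -2)


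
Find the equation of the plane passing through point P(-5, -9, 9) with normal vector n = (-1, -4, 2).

The plane through P with normal n = (a, b, c) satisfies n·(r - P) = 0,
i.e. ax + by + cz = a·x₀ + b·y₀ + c·z₀.
d = (-1)·(-5) + (-4)·(-9) + 2·9
  = 5 + 36 + 18
  = 59
Equation: -x - 4y + 2z = 59

-x - 4y + 2z = 59


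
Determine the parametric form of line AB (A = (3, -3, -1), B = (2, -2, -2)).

Direction vector d = B - A = (2 - 3, -2 + 3, -2 + 1) = (-1, 1, -1)
Parametric form r = A + t·d:
x = 3 - t, y = -3 + t, z = -1 - t

x = 3 - t, y = -3 + t, z = -1 - t


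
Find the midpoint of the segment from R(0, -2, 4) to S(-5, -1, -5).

M = ((x₁+x₂)/2, (y₁+y₂)/2, (z₁+z₂)/2)
  = ((0 - 5)/2, (-2 - 1)/2, (4 - 5)/2)
  = (-5/2, -3/2, -1/2)
  = (-2.5, -1.5, -0.5)

(-2.5, -1.5, -0.5)


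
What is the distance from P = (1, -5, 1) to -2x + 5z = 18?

distance = |a·x₀ + b·y₀ + c·z₀ - d| / √(a² + b² + c²)
  = |(-2)·1 + 0·(-5) + 5·1 - 18| / √((-2)² + 0² + 5²)
  = |-2 + 0 + 5 - 18| / √(4 + 0 + 25)
  = |-15| / √29
  = 15 / 5.385
  ≈ 2.785

2.785


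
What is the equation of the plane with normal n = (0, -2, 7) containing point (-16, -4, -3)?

The plane through P with normal n = (a, b, c) satisfies n·(r - P) = 0,
i.e. ax + by + cz = a·x₀ + b·y₀ + c·z₀.
d = 0·(-16) + (-2)·(-4) + 7·(-3)
  = 0 + 8 - 21
  = -13
Equation: -2y + 7z = -13

-2y + 7z = -13


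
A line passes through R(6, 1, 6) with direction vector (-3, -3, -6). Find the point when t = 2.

P(t) = R + t·d
  = (6 + (-3)·2, 1 + (-3)·2, 6 + (-6)·2)
  = (6 - 6, 1 - 6, 6 - 12)
  = (0, -5, -6)

(0, -5, -6)


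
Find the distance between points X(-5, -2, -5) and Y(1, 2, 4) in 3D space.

d = √[(x₂-x₁)² + (y₂-y₁)² + (z₂-z₁)²]
  = √[6² + 4² + 9²]
  = √[36 + 16 + 81]
  = √133
  ≈ 11.53

11.53


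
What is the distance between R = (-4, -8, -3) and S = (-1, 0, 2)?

d = √[(x₂-x₁)² + (y₂-y₁)² + (z₂-z₁)²]
  = √[3² + 8² + 5²]
  = √[9 + 64 + 25]
  = √98
  ≈ 9.899

9.899


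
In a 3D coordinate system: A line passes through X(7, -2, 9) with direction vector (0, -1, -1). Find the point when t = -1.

P(t) = X + t·d
  = (7 + 0·(-1), -2 + (-1)·(-1), 9 + (-1)·(-1))
  = (7 + 0, -2 + 1, 9 + 1)
  = (7, -1, 10)

(7, -1, 10)


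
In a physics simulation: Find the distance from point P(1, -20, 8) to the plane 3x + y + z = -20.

distance = |a·x₀ + b·y₀ + c·z₀ - d| / √(a² + b² + c²)
  = |3·1 + 1·(-20) + 1·8 - (-20)| / √(3² + 1² + 1²)
  = |3 - 20 + 8 + 20| / √(9 + 1 + 1)
  = |11| / √11
  = 11 / 3.317
  ≈ 3.317

3.317


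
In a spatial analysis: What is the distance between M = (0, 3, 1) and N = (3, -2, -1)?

d = √[(x₂-x₁)² + (y₂-y₁)² + (z₂-z₁)²]
  = √[3² + (-5)² + (-2)²]
  = √[9 + 25 + 4]
  = √38
  ≈ 6.164

6.164


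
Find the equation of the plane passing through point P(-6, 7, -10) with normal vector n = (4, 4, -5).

The plane through P with normal n = (a, b, c) satisfies n·(r - P) = 0,
i.e. ax + by + cz = a·x₀ + b·y₀ + c·z₀.
d = 4·(-6) + 4·7 + (-5)·(-10)
  = -24 + 28 + 50
  = 54
Equation: 4x + 4y - 5z = 54

4x + 4y - 5z = 54


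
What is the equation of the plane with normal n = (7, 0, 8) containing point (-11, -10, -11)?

The plane through P with normal n = (a, b, c) satisfies n·(r - P) = 0,
i.e. ax + by + cz = a·x₀ + b·y₀ + c·z₀.
d = 7·(-11) + 0·(-10) + 8·(-11)
  = -77 + 0 - 88
  = -165
Equation: 7x + 8z = -165

7x + 8z = -165


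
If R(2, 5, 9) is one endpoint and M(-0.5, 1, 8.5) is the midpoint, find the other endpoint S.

S = 2M - R
  = (2·(-0.5) - 2, 2·1 - 5, 2·8.5 - 9)
  = (-1 - 2, 2 - 5, 17 - 9)
  = (-3, -3, 8)

(-3, -3, 8)


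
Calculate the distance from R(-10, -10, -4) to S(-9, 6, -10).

d = √[(x₂-x₁)² + (y₂-y₁)² + (z₂-z₁)²]
  = √[1² + 16² + (-6)²]
  = √[1 + 256 + 36]
  = √293
  ≈ 17.12

17.12


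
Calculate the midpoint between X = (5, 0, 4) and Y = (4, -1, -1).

M = ((x₁+x₂)/2, (y₁+y₂)/2, (z₁+z₂)/2)
  = ((5 + 4)/2, (0 - 1)/2, (4 - 1)/2)
  = (9/2, -1/2, 3/2)
  = (4.5, -0.5, 1.5)

(4.5, -0.5, 1.5)


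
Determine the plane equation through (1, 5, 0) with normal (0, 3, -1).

The plane through P with normal n = (a, b, c) satisfies n·(r - P) = 0,
i.e. ax + by + cz = a·x₀ + b·y₀ + c·z₀.
d = 0·1 + 3·5 + (-1)·0
  = 0 + 15 + 0
  = 15
Equation: 3y - z = 15

3y - z = 15


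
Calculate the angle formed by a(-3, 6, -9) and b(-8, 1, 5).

a·b = (-3)·(-8) + 6·1 + (-9)·5 = 24 + 6 - 45 = -15
|a| = √((-3)² + 6² + (-9)²) = √126 ≈ 11.22
|b| = √((-8)² + 1² + 5²) = √90 ≈ 9.487
cos θ = (a·b)/(|a||b|) = -15/(11.22·9.487) ≈ -0.1409
θ = arccos(-0.1409) ≈ 98.1°

98.1°


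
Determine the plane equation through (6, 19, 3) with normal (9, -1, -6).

The plane through P with normal n = (a, b, c) satisfies n·(r - P) = 0,
i.e. ax + by + cz = a·x₀ + b·y₀ + c·z₀.
d = 9·6 + (-1)·19 + (-6)·3
  = 54 - 19 - 18
  = 17
Equation: 9x - y - 6z = 17

9x - y - 6z = 17


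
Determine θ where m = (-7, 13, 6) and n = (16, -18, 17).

m·n = (-7)·16 + 13·(-18) + 6·17 = -112 - 234 + 102 = -244
|m| = √((-7)² + 13² + 6²) = √254 ≈ 15.94
|n| = √(16² + (-18)² + 17²) = √869 ≈ 29.48
cos θ = (m·n)/(|m||n|) = -244/(15.94·29.48) ≈ -0.5194
θ = arccos(-0.5194) ≈ 121.3°

121.3°


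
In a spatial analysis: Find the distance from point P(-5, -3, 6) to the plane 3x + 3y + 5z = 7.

distance = |a·x₀ + b·y₀ + c·z₀ - d| / √(a² + b² + c²)
  = |3·(-5) + 3·(-3) + 5·6 - 7| / √(3² + 3² + 5²)
  = |-15 - 9 + 30 - 7| / √(9 + 9 + 25)
  = |-1| / √43
  = 1 / 6.557
  ≈ 0.1525

0.1525


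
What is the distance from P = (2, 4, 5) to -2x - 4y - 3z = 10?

distance = |a·x₀ + b·y₀ + c·z₀ - d| / √(a² + b² + c²)
  = |(-2)·2 + (-4)·4 + (-3)·5 - 10| / √((-2)² + (-4)² + (-3)²)
  = |-4 - 16 - 15 - 10| / √(4 + 16 + 9)
  = |-45| / √29
  = 45 / 5.385
  ≈ 8.356

8.356


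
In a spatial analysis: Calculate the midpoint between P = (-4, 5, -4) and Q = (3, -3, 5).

M = ((x₁+x₂)/2, (y₁+y₂)/2, (z₁+z₂)/2)
  = ((-4 + 3)/2, (5 - 3)/2, (-4 + 5)/2)
  = (-1/2, 2/2, 1/2)
  = (-0.5, 1, 0.5)

(-0.5, 1, 0.5)


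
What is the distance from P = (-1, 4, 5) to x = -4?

distance = |a·x₀ + b·y₀ + c·z₀ - d| / √(a² + b² + c²)
  = |1·(-1) + 0·4 + 0·5 - (-4)| / √(1² + 0² + 0²)
  = |-1 + 0 + 0 + 4| / √(1 + 0 + 0)
  = |3| / √1
  = 3 / 1
  ≈ 3

3


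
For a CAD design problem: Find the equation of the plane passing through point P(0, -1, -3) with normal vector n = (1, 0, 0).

The plane through P with normal n = (a, b, c) satisfies n·(r - P) = 0,
i.e. ax + by + cz = a·x₀ + b·y₀ + c·z₀.
d = 1·0 + 0·(-1) + 0·(-3)
  = 0 + 0 + 0
  = 0
Equation: x = 0

x = 0


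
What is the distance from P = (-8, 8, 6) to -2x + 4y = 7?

distance = |a·x₀ + b·y₀ + c·z₀ - d| / √(a² + b² + c²)
  = |(-2)·(-8) + 4·8 + 0·6 - 7| / √((-2)² + 4² + 0²)
  = |16 + 32 + 0 - 7| / √(4 + 16 + 0)
  = |41| / √20
  = 41 / 4.472
  ≈ 9.168

9.168


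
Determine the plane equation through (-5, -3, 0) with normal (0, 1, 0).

The plane through P with normal n = (a, b, c) satisfies n·(r - P) = 0,
i.e. ax + by + cz = a·x₀ + b·y₀ + c·z₀.
d = 0·(-5) + 1·(-3) + 0·0
  = 0 - 3 + 0
  = -3
Equation: y = -3

y = -3


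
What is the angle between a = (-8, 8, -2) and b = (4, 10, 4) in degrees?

a·b = (-8)·4 + 8·10 + (-2)·4 = -32 + 80 - 8 = 40
|a| = √((-8)² + 8² + (-2)²) = √132 ≈ 11.49
|b| = √(4² + 10² + 4²) = √132 ≈ 11.49
cos θ = (a·b)/(|a||b|) = 40/(11.49·11.49) ≈ 0.303
θ = arccos(0.303) ≈ 72.36°

72.36°


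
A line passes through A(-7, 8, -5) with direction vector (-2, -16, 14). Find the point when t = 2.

P(t) = A + t·d
  = (-7 + (-2)·2, 8 + (-16)·2, -5 + 14·2)
  = (-7 - 4, 8 - 32, -5 + 28)
  = (-11, -24, 23)

(-11, -24, 23)


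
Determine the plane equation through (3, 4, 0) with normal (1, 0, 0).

The plane through P with normal n = (a, b, c) satisfies n·(r - P) = 0,
i.e. ax + by + cz = a·x₀ + b·y₀ + c·z₀.
d = 1·3 + 0·4 + 0·0
  = 3 + 0 + 0
  = 3
Equation: x = 3

x = 3


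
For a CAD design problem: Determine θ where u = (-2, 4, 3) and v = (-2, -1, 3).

u·v = (-2)·(-2) + 4·(-1) + 3·3 = 4 - 4 + 9 = 9
|u| = √((-2)² + 4² + 3²) = √29 ≈ 5.385
|v| = √((-2)² + (-1)² + 3²) = √14 ≈ 3.742
cos θ = (u·v)/(|u||v|) = 9/(5.385·3.742) ≈ 0.4467
θ = arccos(0.4467) ≈ 63.47°

63.47°


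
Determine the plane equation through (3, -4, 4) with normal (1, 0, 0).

The plane through P with normal n = (a, b, c) satisfies n·(r - P) = 0,
i.e. ax + by + cz = a·x₀ + b·y₀ + c·z₀.
d = 1·3 + 0·(-4) + 0·4
  = 3 + 0 + 0
  = 3
Equation: x = 3

x = 3


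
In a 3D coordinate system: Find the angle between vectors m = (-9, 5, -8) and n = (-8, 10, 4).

m·n = (-9)·(-8) + 5·10 + (-8)·4 = 72 + 50 - 32 = 90
|m| = √((-9)² + 5² + (-8)²) = √170 ≈ 13.04
|n| = √((-8)² + 10² + 4²) = √180 ≈ 13.42
cos θ = (m·n)/(|m||n|) = 90/(13.04·13.42) ≈ 0.5145
θ = arccos(0.5145) ≈ 59.04°

59.04°


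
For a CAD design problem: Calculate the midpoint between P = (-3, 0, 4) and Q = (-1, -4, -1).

M = ((x₁+x₂)/2, (y₁+y₂)/2, (z₁+z₂)/2)
  = ((-3 - 1)/2, (0 - 4)/2, (4 - 1)/2)
  = (-4/2, -4/2, 3/2)
  = (-2, -2, 1.5)

(-2, -2, 1.5)


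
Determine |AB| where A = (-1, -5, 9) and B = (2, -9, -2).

d = √[(x₂-x₁)² + (y₂-y₁)² + (z₂-z₁)²]
  = √[3² + (-4)² + (-11)²]
  = √[9 + 16 + 121]
  = √146
  ≈ 12.08

12.08


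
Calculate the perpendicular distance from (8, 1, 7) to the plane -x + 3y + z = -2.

distance = |a·x₀ + b·y₀ + c·z₀ - d| / √(a² + b² + c²)
  = |(-1)·8 + 3·1 + 1·7 - (-2)| / √((-1)² + 3² + 1²)
  = |-8 + 3 + 7 + 2| / √(1 + 9 + 1)
  = |4| / √11
  = 4 / 3.317
  ≈ 1.206

1.206


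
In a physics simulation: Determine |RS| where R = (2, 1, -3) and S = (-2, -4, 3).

d = √[(x₂-x₁)² + (y₂-y₁)² + (z₂-z₁)²]
  = √[(-4)² + (-5)² + 6²]
  = √[16 + 25 + 36]
  = √77
  ≈ 8.775

8.775


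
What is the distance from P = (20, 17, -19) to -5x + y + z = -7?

distance = |a·x₀ + b·y₀ + c·z₀ - d| / √(a² + b² + c²)
  = |(-5)·20 + 1·17 + 1·(-19) - (-7)| / √((-5)² + 1² + 1²)
  = |-100 + 17 - 19 + 7| / √(25 + 1 + 1)
  = |-95| / √27
  = 95 / 5.196
  ≈ 18.28

18.28


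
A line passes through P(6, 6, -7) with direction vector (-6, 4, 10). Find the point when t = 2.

P(t) = P + t·d
  = (6 + (-6)·2, 6 + 4·2, -7 + 10·2)
  = (6 - 12, 6 + 8, -7 + 20)
  = (-6, 14, 13)

(-6, 14, 13)


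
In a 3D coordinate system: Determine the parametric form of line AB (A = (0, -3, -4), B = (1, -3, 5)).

Direction vector d = B - A = (1 + 0, -3 + 3, 5 + 4) = (1, 0, 9)
Parametric form r = A + t·d:
x = 0 + t, y = -3, z = -4 + 9t

x = 0 + t, y = -3, z = -4 + 9t


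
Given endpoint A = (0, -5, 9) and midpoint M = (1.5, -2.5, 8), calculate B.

B = 2M - A
  = (2·1.5 - 0, 2·(-2.5) - (-5), 2·8 - 9)
  = (3 + 0, -5 + 5, 16 - 9)
  = (3, 0, 7)

(3, 0, 7)


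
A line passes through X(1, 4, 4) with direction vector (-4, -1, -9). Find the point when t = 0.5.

P(t) = X + t·d
  = (1 + (-4)·0.5, 4 + (-1)·0.5, 4 + (-9)·0.5)
  = (1 - 2, 4 - 0.5, 4 - 4.5)
  = (-1, 3.5, -0.5)

(-1, 3.5, -0.5)


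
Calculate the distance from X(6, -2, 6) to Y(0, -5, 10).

d = √[(x₂-x₁)² + (y₂-y₁)² + (z₂-z₁)²]
  = √[(-6)² + (-3)² + 4²]
  = √[36 + 9 + 16]
  = √61
  ≈ 7.81

7.81


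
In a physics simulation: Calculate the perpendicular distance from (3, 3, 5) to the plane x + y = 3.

distance = |a·x₀ + b·y₀ + c·z₀ - d| / √(a² + b² + c²)
  = |1·3 + 1·3 + 0·5 - 3| / √(1² + 1² + 0²)
  = |3 + 3 + 0 - 3| / √(1 + 1 + 0)
  = |3| / √2
  = 3 / 1.414
  ≈ 2.121

2.121


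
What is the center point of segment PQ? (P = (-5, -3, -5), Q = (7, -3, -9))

M = ((x₁+x₂)/2, (y₁+y₂)/2, (z₁+z₂)/2)
  = ((-5 + 7)/2, (-3 - 3)/2, (-5 - 9)/2)
  = (2/2, -6/2, -14/2)
  = (1, -3, -7)

(1, -3, -7)


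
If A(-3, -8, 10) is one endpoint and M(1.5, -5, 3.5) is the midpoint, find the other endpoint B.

B = 2M - A
  = (2·1.5 - (-3), 2·(-5) - (-8), 2·3.5 - 10)
  = (3 + 3, -10 + 8, 7 - 10)
  = (6, -2, -3)

(6, -2, -3)


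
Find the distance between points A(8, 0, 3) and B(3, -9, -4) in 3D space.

d = √[(x₂-x₁)² + (y₂-y₁)² + (z₂-z₁)²]
  = √[(-5)² + (-9)² + (-7)²]
  = √[25 + 81 + 49]
  = √155
  ≈ 12.45

12.45


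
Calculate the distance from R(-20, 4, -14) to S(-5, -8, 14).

d = √[(x₂-x₁)² + (y₂-y₁)² + (z₂-z₁)²]
  = √[15² + (-12)² + 28²]
  = √[225 + 144 + 784]
  = √1153
  ≈ 33.96

33.96


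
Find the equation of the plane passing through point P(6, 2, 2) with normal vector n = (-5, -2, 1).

The plane through P with normal n = (a, b, c) satisfies n·(r - P) = 0,
i.e. ax + by + cz = a·x₀ + b·y₀ + c·z₀.
d = (-5)·6 + (-2)·2 + 1·2
  = -30 - 4 + 2
  = -32
Equation: -5x - 2y + z = -32

-5x - 2y + z = -32


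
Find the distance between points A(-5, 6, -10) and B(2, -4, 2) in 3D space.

d = √[(x₂-x₁)² + (y₂-y₁)² + (z₂-z₁)²]
  = √[7² + (-10)² + 12²]
  = √[49 + 100 + 144]
  = √293
  ≈ 17.12

17.12


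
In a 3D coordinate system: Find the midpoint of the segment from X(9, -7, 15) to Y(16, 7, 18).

M = ((x₁+x₂)/2, (y₁+y₂)/2, (z₁+z₂)/2)
  = ((9 + 16)/2, (-7 + 7)/2, (15 + 18)/2)
  = (25/2, 0/2, 33/2)
  = (12.5, 0, 16.5)

(12.5, 0, 16.5)


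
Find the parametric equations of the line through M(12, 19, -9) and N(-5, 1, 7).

Direction vector d = N - M = (-5 - 12, 1 - 19, 7 + 9) = (-17, -18, 16)
Parametric form r = M + t·d:
x = 12 - 17t, y = 19 - 18t, z = -9 + 16t

x = 12 - 17t, y = 19 - 18t, z = -9 + 16t


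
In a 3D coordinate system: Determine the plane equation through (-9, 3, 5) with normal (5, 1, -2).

The plane through P with normal n = (a, b, c) satisfies n·(r - P) = 0,
i.e. ax + by + cz = a·x₀ + b·y₀ + c·z₀.
d = 5·(-9) + 1·3 + (-2)·5
  = -45 + 3 - 10
  = -52
Equation: 5x + y - 2z = -52

5x + y - 2z = -52


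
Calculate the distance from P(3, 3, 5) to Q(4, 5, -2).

d = √[(x₂-x₁)² + (y₂-y₁)² + (z₂-z₁)²]
  = √[1² + 2² + (-7)²]
  = √[1 + 4 + 49]
  = √54
  ≈ 7.348

7.348


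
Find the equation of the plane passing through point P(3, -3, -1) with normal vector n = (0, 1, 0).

The plane through P with normal n = (a, b, c) satisfies n·(r - P) = 0,
i.e. ax + by + cz = a·x₀ + b·y₀ + c·z₀.
d = 0·3 + 1·(-3) + 0·(-1)
  = 0 - 3 + 0
  = -3
Equation: y = -3

y = -3


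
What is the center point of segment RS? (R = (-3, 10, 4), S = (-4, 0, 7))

M = ((x₁+x₂)/2, (y₁+y₂)/2, (z₁+z₂)/2)
  = ((-3 - 4)/2, (10 + 0)/2, (4 + 7)/2)
  = (-7/2, 10/2, 11/2)
  = (-3.5, 5, 5.5)

(-3.5, 5, 5.5)


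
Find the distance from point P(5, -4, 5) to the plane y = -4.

distance = |a·x₀ + b·y₀ + c·z₀ - d| / √(a² + b² + c²)
  = |0·5 + 1·(-4) + 0·5 - (-4)| / √(0² + 1² + 0²)
  = |0 - 4 + 0 + 4| / √(0 + 1 + 0)
  = |0| / √1
  = 0 / 1
  ≈ 0

0


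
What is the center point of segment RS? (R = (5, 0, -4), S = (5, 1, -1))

M = ((x₁+x₂)/2, (y₁+y₂)/2, (z₁+z₂)/2)
  = ((5 + 5)/2, (0 + 1)/2, (-4 - 1)/2)
  = (10/2, 1/2, -5/2)
  = (5, 0.5, -2.5)

(5, 0.5, -2.5)


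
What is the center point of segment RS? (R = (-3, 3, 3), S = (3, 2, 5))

M = ((x₁+x₂)/2, (y₁+y₂)/2, (z₁+z₂)/2)
  = ((-3 + 3)/2, (3 + 2)/2, (3 + 5)/2)
  = (0/2, 5/2, 8/2)
  = (0, 2.5, 4)

(0, 2.5, 4)


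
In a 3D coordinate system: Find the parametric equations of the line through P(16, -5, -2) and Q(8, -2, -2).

Direction vector d = Q - P = (8 - 16, -2 + 5, -2 + 2) = (-8, 3, 0)
Parametric form r = P + t·d:
x = 16 - 8t, y = -5 + 3t, z = -2

x = 16 - 8t, y = -5 + 3t, z = -2


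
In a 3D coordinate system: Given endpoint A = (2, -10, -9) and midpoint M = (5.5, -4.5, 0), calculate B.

B = 2M - A
  = (2·5.5 - 2, 2·(-4.5) - (-10), 2·0 - (-9))
  = (11 - 2, -9 + 10, 0 + 9)
  = (9, 1, 9)

(9, 1, 9)


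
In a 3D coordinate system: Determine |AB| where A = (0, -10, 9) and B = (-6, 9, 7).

d = √[(x₂-x₁)² + (y₂-y₁)² + (z₂-z₁)²]
  = √[(-6)² + 19² + (-2)²]
  = √[36 + 361 + 4]
  = √401
  ≈ 20.02

20.02


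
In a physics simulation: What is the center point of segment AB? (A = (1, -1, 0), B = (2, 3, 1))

M = ((x₁+x₂)/2, (y₁+y₂)/2, (z₁+z₂)/2)
  = ((1 + 2)/2, (-1 + 3)/2, (0 + 1)/2)
  = (3/2, 2/2, 1/2)
  = (1.5, 1, 0.5)

(1.5, 1, 0.5)


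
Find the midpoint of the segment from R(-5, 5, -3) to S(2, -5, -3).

M = ((x₁+x₂)/2, (y₁+y₂)/2, (z₁+z₂)/2)
  = ((-5 + 2)/2, (5 - 5)/2, (-3 - 3)/2)
  = (-3/2, 0/2, -6/2)
  = (-1.5, 0, -3)

(-1.5, 0, -3)


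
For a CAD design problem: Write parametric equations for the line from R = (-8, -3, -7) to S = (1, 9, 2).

Direction vector d = S - R = (1 + 8, 9 + 3, 2 + 7) = (9, 12, 9)
Parametric form r = R + t·d:
x = -8 + 9t, y = -3 + 12t, z = -7 + 9t

x = -8 + 9t, y = -3 + 12t, z = -7 + 9t


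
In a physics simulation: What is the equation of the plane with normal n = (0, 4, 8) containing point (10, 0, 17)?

The plane through P with normal n = (a, b, c) satisfies n·(r - P) = 0,
i.e. ax + by + cz = a·x₀ + b·y₀ + c·z₀.
d = 0·10 + 4·0 + 8·17
  = 0 + 0 + 136
  = 136
Equation: 4y + 8z = 136

4y + 8z = 136


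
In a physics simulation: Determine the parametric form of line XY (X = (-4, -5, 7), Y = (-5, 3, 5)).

Direction vector d = Y - X = (-5 + 4, 3 + 5, 5 - 7) = (-1, 8, -2)
Parametric form r = X + t·d:
x = -4 - t, y = -5 + 8t, z = 7 - 2t

x = -4 - t, y = -5 + 8t, z = 7 - 2t


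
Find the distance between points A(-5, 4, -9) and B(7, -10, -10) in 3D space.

d = √[(x₂-x₁)² + (y₂-y₁)² + (z₂-z₁)²]
  = √[12² + (-14)² + (-1)²]
  = √[144 + 196 + 1]
  = √341
  ≈ 18.47

18.47


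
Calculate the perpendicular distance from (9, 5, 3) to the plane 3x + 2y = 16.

distance = |a·x₀ + b·y₀ + c·z₀ - d| / √(a² + b² + c²)
  = |3·9 + 2·5 + 0·3 - 16| / √(3² + 2² + 0²)
  = |27 + 10 + 0 - 16| / √(9 + 4 + 0)
  = |21| / √13
  = 21 / 3.606
  ≈ 5.824

5.824


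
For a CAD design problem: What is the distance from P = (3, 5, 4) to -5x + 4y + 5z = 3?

distance = |a·x₀ + b·y₀ + c·z₀ - d| / √(a² + b² + c²)
  = |(-5)·3 + 4·5 + 5·4 - 3| / √((-5)² + 4² + 5²)
  = |-15 + 20 + 20 - 3| / √(25 + 16 + 25)
  = |22| / √66
  = 22 / 8.124
  ≈ 2.708

2.708


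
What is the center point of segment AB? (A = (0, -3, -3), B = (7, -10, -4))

M = ((x₁+x₂)/2, (y₁+y₂)/2, (z₁+z₂)/2)
  = ((0 + 7)/2, (-3 - 10)/2, (-3 - 4)/2)
  = (7/2, -13/2, -7/2)
  = (3.5, -6.5, -3.5)

(3.5, -6.5, -3.5)


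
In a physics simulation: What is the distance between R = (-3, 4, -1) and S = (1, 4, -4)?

d = √[(x₂-x₁)² + (y₂-y₁)² + (z₂-z₁)²]
  = √[4² + 0² + (-3)²]
  = √[16 + 0 + 9]
  = √25
  ≈ 5

5


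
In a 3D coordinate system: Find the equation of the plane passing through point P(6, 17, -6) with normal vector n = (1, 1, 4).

The plane through P with normal n = (a, b, c) satisfies n·(r - P) = 0,
i.e. ax + by + cz = a·x₀ + b·y₀ + c·z₀.
d = 1·6 + 1·17 + 4·(-6)
  = 6 + 17 - 24
  = -1
Equation: x + y + 4z = -1

x + y + 4z = -1


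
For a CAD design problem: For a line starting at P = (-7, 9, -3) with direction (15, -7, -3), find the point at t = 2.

P(t) = P + t·d
  = (-7 + 15·2, 9 + (-7)·2, -3 + (-3)·2)
  = (-7 + 30, 9 - 14, -3 - 6)
  = (23, -5, -9)

(23, -5, -9)


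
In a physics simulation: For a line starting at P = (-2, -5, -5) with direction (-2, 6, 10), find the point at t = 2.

P(t) = P + t·d
  = (-2 + (-2)·2, -5 + 6·2, -5 + 10·2)
  = (-2 - 4, -5 + 12, -5 + 20)
  = (-6, 7, 15)

(-6, 7, 15)


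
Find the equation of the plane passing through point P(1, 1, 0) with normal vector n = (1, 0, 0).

The plane through P with normal n = (a, b, c) satisfies n·(r - P) = 0,
i.e. ax + by + cz = a·x₀ + b·y₀ + c·z₀.
d = 1·1 + 0·1 + 0·0
  = 1 + 0 + 0
  = 1
Equation: x = 1

x = 1
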